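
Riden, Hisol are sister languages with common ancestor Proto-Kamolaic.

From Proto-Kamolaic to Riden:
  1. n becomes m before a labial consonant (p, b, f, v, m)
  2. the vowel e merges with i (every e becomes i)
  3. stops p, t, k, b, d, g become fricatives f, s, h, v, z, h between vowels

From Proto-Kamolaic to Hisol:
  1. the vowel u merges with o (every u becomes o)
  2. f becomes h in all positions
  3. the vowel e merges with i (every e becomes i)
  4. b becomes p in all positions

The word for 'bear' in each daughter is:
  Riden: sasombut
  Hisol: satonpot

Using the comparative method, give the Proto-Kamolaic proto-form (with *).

*satonbut

Position 7: Riden has u, Hisol has o. Riden preserves u here (none of its changes turn any other segment into u), so the proto-segment is *u.
Position 6: Riden has b, Hisol has p. Riden preserves b here (none of its changes turn any other segment into b), so the proto-segment is *b.
This points to *satonbut. Verify forward in each daughter:
Riden: start from *satonbut.
  rule 1 (nasal place assimilation): satonbut → satombut
  rule 2: no change — satombut
  rule 3 (intervocalic lenition): satombut → sasombut
  ⇒ Riden sasombut
Hisol: *satonbut > satonbot > satonpot  (by vowel merger, unconditioned shift)
Only *satonbut yields all of Riden sasombut, Hisol satonpot.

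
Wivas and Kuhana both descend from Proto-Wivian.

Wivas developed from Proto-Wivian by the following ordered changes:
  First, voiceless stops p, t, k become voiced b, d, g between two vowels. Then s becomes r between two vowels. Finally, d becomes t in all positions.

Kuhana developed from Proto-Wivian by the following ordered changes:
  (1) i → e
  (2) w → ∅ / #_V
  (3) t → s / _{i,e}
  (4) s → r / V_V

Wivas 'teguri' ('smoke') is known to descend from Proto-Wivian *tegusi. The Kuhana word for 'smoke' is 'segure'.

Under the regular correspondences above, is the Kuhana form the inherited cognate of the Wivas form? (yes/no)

Derive the expected Kuhana reflex of *tegusi:
Kuhana: start from *tegusi.
  rule 1 (vowel merger): tegusi → teguse
  rule 2: no change — teguse
  rule 3 (palatalisation): teguse → seguse
  rule 4 (rhotacism): seguse → segure
  ⇒ Kuhana segure
Kuhana 'segure' matches the regular reflex exactly, so the pair is cognate.

yes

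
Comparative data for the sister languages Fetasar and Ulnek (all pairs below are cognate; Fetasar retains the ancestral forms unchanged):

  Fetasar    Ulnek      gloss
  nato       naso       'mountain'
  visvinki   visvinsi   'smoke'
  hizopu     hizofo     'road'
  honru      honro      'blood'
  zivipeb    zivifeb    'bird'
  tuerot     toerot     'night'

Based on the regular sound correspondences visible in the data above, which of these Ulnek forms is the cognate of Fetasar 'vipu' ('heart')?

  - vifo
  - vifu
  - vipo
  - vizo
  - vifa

hizopu ~ hizofo — Fetasar p corresponds to Ulnek f between vowels (before a back vowel).
hizopu ~ hizofo, honru ~ honro — Fetasar u corresponds to Ulnek o word-finally.
Applying these to Fetasar 'vipu':
  vipu → vifu   (p→f between vowels (before a back vowel))
  vifu → vifo   (u→o word-finally)
So the Ulnek cognate is 'vifo'.

vifo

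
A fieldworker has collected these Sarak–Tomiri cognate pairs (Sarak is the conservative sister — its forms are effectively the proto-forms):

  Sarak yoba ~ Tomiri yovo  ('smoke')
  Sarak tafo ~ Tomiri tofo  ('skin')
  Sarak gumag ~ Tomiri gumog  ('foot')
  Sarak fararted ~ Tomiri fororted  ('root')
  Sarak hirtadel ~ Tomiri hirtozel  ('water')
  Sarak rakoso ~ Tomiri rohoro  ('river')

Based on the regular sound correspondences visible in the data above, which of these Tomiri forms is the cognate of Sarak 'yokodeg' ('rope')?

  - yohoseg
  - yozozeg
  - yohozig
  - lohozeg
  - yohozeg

rakoso ~ rohoro — Sarak k corresponds to Tomiri h between vowels (before a back vowel).
hirtadel ~ hirtozel — Sarak d corresponds to Tomiri z between vowels (before a front vowel).
Applying these to Sarak 'yokodeg':
  yokodeg → yohodeg   (k→h between vowels (before a back vowel))
  yohodeg → yohozeg   (d→z between vowels (before a front vowel))
So the Tomiri cognate is 'yohozeg'.

yohozeg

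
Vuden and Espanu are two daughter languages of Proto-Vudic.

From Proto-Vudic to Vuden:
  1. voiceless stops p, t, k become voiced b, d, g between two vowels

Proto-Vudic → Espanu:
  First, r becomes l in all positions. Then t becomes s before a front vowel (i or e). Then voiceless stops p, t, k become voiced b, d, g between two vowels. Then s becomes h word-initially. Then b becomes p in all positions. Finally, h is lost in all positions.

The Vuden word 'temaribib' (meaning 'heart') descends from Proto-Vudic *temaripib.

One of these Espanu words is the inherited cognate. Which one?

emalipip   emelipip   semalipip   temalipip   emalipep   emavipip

Espanu: *temaripib
  temaripib → temalipib   [unconditioned shift]
  temalipib → semalipib   [palatalisation]
  semalipib → semalibib   [intervocalic voicing]
  semalibib → hemalibib   [debuccalisation]
  hemalibib → hemalipip   [unconditioned shift]
  hemalipip → emalipip   [h-loss]
  giving Espanu emalipip.
Among the options, 'emalipip' alone shows every Espanu change applied in order.

emalipip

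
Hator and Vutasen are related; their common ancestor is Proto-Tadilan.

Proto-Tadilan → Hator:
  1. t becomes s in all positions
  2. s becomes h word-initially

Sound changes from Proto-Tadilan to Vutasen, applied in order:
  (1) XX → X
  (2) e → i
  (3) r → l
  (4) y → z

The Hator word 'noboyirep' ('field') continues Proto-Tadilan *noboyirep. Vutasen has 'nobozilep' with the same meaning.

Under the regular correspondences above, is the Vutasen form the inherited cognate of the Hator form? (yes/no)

Derive the expected Vutasen reflex of *noboyirep:
Vutasen: *noboyirep > noboyirip > noboyilip > nobozilip  (by vowel merger, unconditioned shift, unconditioned shift)
The regular Vutasen reflex would be 'nobozilip', but the attested form is 'nobozilep'. The correspondence is irregular, so they are not cognates (the Vutasen form has a different source).

no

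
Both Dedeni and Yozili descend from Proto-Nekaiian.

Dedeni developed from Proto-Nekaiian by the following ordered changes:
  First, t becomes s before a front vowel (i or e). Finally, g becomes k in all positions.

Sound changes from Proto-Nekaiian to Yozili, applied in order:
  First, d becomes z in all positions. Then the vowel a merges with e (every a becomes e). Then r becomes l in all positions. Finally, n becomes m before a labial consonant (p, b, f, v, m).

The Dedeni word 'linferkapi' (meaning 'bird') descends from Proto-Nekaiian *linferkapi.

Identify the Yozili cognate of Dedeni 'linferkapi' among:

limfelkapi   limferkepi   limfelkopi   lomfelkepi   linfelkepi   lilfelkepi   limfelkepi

Yozili: *linferkapi > linferkepi > linfelkepi > limfelkepi  (by vowel merger, unconditioned shift, nasal place assimilation)
The other candidates each miss or misapply at least one Yozili change.

limfelkepi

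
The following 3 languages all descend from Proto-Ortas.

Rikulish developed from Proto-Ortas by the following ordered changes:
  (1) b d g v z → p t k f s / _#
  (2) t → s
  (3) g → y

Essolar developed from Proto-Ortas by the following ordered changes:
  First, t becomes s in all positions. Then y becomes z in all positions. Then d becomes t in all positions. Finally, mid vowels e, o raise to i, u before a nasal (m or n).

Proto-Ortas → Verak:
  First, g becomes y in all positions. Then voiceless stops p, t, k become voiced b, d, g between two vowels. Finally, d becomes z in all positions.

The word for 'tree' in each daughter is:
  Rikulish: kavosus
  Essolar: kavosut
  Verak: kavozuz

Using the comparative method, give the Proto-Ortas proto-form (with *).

*kavotud

Position 7: Rikulish has s, Essolar has t, Verak has z. In Essolar, t can only continue *d, so the proto-segment is *d.
Position 5: Rikulish has s, Essolar has s, Verak has z. Taking the neighbouring segments as reconstructed: Rikulish s could go back to *t or *s; Essolar s could go back to *t or *s; Verak z could go back to *t or *d or *z — the one source consistent with every daughter is *t.
The remaining positions agree across the daughters. Check the candidate against every language:
Rikulish: *kavotud
  kavotud → kavotut   [final devoicing]
  kavotut → kavosus   [unconditioned shift]
  kavosus (rule 3 does not apply)
  giving Rikulish kavosus.
Essolar: *kavotud
  kavotud → kavosud   [unconditioned shift]
  kavosud (rule 2 does not apply)
  kavosud → kavosut   [unconditioned shift]
  kavosut (rule 4 does not apply)
  giving Essolar kavosut.
Verak: *kavotud
  kavotud (rule 1 does not apply)
  kavotud → kavodud   [intervocalic voicing]
  kavodud → kavozuz   [unconditioned shift]
  giving Verak kavozuz.
*kavotud is the unique common source.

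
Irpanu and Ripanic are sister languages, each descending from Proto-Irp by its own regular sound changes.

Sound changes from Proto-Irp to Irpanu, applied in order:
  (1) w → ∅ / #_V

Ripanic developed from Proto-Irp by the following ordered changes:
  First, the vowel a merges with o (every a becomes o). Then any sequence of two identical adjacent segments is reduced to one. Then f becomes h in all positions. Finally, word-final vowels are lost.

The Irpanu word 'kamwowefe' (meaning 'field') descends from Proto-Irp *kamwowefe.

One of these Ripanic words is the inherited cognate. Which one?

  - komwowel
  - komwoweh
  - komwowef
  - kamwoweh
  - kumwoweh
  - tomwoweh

Ripanic: *kamwowefe > komwowefe > komwowehe > komwoweh  (by vowel merger, unconditioned shift, apocope)

komwoweh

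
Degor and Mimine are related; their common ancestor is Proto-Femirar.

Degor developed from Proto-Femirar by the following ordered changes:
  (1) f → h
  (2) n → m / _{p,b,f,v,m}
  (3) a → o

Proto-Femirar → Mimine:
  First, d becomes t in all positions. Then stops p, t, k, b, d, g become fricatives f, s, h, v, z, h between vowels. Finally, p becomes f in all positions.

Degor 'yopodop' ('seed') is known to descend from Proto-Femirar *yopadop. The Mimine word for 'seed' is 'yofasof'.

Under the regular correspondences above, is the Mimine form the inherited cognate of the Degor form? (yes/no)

yes

Derive the expected Mimine reflex of *yopadop:
Mimine: *yopadop
  yopadop → yopatop   [unconditioned shift]
  yopatop → yofasop   [intervocalic lenition]
  yofasop → yofasof   [unconditioned shift]
  giving Mimine yofasof.
Mimine 'yofasof' matches the regular reflex exactly, so the pair is cognate.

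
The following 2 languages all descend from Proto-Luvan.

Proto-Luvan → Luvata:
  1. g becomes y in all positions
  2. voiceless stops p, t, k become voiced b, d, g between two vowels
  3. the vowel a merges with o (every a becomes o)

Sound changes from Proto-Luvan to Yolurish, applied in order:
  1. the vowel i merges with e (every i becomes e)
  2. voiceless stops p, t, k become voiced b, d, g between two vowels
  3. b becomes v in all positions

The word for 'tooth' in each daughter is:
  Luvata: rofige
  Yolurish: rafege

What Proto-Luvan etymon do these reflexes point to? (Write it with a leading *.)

*rafike

Position 4: Luvata has i, Yolurish has e. Luvata preserves i here (none of its changes turn any other segment into i), so the proto-segment is *i.
Position 5: Luvata has g, Yolurish has g. In Luvata, g can only continue *k, so the proto-segment is *k.
This points to *rafike. Verify forward in each daughter:
Luvata: start from *rafike.
  rule 1: no change — rafike
  rule 2 (intervocalic voicing): rafike → rafige
  rule 3 (vowel merger): rafige → rofige
  ⇒ Luvata rofige
Yolurish: *rafike
  rafike → rafeke   [vowel merger]
  rafeke → rafege   [intervocalic voicing]
  rafege (rule 3 does not apply)
  giving Yolurish rafege.
*rafike is the unique common source.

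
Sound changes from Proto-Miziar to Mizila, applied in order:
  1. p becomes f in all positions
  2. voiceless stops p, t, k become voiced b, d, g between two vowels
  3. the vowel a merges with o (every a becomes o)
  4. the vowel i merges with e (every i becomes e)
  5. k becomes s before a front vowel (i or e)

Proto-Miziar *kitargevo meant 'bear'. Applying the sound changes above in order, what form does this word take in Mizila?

Mizila: *kitargevo > kidargevo > kidorgevo > kedorgevo > sedorgevo  (by intervocalic voicing, vowel merger, vowel merger, palatalisation)

sedorgevo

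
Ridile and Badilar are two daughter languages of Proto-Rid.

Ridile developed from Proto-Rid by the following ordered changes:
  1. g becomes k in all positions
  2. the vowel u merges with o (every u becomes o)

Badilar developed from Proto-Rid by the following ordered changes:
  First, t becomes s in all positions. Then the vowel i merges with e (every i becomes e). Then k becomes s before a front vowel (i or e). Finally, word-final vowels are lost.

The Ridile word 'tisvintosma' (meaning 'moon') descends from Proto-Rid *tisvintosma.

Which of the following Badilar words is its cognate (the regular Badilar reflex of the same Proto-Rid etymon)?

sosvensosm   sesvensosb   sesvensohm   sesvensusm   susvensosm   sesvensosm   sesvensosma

Badilar: start from *tisvintosma.
  rule 1 (unconditioned shift): tisvintosma → sisvinsosma
  rule 2 (vowel merger): sisvinsosma → sesvensosma
  rule 3: no change — sesvensosma
  rule 4 (apocope): sesvensosma → sesvensosm
  ⇒ Badilar sesvensosm
Only 'sesvensosm' matches the regular Badilar development of *tisvintosma.

sesvensosm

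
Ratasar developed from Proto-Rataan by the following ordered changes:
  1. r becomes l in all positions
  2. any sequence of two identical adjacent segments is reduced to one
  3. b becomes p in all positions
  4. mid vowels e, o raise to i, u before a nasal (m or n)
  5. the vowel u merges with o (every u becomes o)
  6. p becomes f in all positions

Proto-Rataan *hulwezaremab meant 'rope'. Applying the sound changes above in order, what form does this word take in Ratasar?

holwezalimaf

Ratasar: *hulwezaremab > hulwezalemab > hulwezalemap > hulwezalimap > holwezalimap > holwezalimaf  (by unconditioned shift, unconditioned shift, pre-nasal raising, vowel merger, unconditioned shift)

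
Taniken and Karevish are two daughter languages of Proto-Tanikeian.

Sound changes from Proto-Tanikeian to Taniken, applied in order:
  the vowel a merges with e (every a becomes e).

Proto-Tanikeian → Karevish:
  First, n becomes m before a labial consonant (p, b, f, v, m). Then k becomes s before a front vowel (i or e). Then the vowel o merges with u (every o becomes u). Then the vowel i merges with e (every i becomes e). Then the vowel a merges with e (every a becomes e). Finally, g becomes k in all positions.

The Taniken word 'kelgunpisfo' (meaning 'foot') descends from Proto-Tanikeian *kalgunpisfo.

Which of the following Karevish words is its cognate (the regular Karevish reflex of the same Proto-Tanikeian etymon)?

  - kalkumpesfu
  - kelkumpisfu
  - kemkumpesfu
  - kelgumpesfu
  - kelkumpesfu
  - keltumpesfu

kelkumpesfu

Karevish: *kalgunpisfo
  kalgunpisfo → kalgumpisfo   [nasal place assimilation]
  kalgumpisfo (rule 2 does not apply)
  kalgumpisfo → kalgumpisfu   [vowel merger]
  kalgumpisfu → kalgumpesfu   [vowel merger]
  kalgumpesfu → kelgumpesfu   [vowel merger]
  kelgumpesfu → kelkumpesfu   [unconditioned shift]
  giving Karevish kelkumpesfu.
The other candidates each miss or misapply at least one Karevish change.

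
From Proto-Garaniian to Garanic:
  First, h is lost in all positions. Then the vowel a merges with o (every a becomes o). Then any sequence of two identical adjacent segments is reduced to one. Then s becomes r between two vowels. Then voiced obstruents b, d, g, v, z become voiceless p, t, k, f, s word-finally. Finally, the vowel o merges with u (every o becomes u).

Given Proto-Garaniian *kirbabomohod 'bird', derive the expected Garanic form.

Garanic: *kirbabomohod > kirbabomood > kirbobomood > kirbobomod > kirbobomot > kirbubumut  (by h-loss, vowel merger, degemination, final devoicing, vowel merger)

kirbubumut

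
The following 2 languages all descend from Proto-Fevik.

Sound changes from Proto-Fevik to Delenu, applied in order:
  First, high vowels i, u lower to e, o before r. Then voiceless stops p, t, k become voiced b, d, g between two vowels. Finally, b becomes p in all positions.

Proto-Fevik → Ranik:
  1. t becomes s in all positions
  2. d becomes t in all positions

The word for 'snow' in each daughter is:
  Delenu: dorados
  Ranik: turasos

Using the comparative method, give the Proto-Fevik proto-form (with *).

Position 5: Delenu has d, Ranik has s. Taking the neighbouring segments as reconstructed: Delenu d could go back to *t or *d; Ranik s could go back to *t or *s — the one source consistent with every daughter is *t.
Position 1: Delenu has d, Ranik has t. In Ranik, t can only continue *d, so the proto-segment is *d.
This points to *duratos. Verify forward in each daughter:
Delenu: *duratos
  duratos → doratos   [pre-rhotic lowering]
  doratos → dorados   [intervocalic voicing]
  dorados (rule 3 does not apply)
  giving Delenu dorados.
Ranik: *duratos > durasos > turasos  (by unconditioned shift, unconditioned shift)
*duratos is the unique common source.

*duratos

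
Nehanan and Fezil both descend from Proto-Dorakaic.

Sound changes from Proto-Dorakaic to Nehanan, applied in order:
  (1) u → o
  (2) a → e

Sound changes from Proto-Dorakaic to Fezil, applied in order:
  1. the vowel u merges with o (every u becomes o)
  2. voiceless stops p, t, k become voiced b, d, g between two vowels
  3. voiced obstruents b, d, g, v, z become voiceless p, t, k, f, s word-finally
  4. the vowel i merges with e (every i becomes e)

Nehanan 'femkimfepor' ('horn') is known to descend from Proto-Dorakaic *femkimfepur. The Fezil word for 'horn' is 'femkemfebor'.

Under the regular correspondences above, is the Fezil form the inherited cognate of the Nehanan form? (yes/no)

yes

Derive the expected Fezil reflex of *femkimfepur:
Fezil: start from *femkimfepur.
  rule 1 (vowel merger): femkimfepur → femkimfepor
  rule 2 (intervocalic voicing): femkimfepor → femkimfebor
  rule 3: no change — femkimfebor
  rule 4 (vowel merger): femkimfebor → femkemfebor
  ⇒ Fezil femkemfebor
Fezil 'femkemfebor' matches the regular reflex exactly, so the pair is cognate.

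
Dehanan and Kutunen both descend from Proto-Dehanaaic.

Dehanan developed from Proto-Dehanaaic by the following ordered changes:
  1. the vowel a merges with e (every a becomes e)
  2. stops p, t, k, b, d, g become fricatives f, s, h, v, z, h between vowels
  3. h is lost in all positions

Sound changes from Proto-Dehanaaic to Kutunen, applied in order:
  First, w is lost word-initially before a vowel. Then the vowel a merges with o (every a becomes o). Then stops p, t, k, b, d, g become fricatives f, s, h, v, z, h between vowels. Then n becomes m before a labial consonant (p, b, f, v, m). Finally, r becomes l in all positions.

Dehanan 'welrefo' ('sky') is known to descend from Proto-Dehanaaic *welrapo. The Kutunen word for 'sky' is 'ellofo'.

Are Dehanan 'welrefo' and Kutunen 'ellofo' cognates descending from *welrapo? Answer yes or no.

Derive the expected Kutunen reflex of *welrapo:
Kutunen: *welrapo
  welrapo → elrapo   [glide loss]
  elrapo → elropo   [vowel merger]
  elropo → elrofo   [intervocalic lenition]
  elrofo (rule 4 does not apply)
  elrofo → ellofo   [unconditioned shift]
  giving Kutunen ellofo.
Kutunen 'ellofo' matches the regular reflex exactly, so the pair is cognate.

yes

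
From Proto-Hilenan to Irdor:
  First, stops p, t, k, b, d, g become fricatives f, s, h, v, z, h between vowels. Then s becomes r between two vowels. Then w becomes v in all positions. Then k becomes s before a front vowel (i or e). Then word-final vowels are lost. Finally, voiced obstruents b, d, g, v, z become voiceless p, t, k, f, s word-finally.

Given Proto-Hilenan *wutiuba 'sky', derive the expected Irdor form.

vuriuf

Irdor: start from *wutiuba.
  rule 1 (intervocalic lenition): wutiuba → wusiuva
  rule 2 (rhotacism): wusiuva → wuriuva
  rule 3 (unconditioned shift): wuriuva → vuriuva
  rule 4: no change — vuriuva
  rule 5 (apocope): vuriuva → vuriuv
  rule 6 (final devoicing): vuriuv → vuriuf
  ⇒ Irdor vuriuf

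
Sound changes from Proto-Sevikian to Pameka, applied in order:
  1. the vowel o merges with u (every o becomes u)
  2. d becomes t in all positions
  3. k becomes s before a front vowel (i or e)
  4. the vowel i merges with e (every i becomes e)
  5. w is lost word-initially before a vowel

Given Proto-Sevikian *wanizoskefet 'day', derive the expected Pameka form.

anezussefet

Pameka: *wanizoskefet
  wanizoskefet → wanizuskefet   [vowel merger]
  wanizuskefet (rule 2 does not apply)
  wanizuskefet → wanizussefet   [palatalisation]
  wanizussefet → wanezussefet   [vowel merger]
  wanezussefet → anezussefet   [glide loss]
  giving Pameka anezussefet.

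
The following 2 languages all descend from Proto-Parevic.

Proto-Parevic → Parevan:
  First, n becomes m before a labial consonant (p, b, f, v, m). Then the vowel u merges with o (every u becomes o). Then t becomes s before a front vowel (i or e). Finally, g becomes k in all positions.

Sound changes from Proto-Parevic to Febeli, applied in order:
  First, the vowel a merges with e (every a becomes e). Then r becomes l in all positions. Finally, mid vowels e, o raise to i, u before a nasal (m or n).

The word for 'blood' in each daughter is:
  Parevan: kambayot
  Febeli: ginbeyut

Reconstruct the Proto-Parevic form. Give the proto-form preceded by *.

Position 1: Parevan has k, Febeli has g. Febeli preserves g here (none of its changes turn any other segment into g), so the proto-segment is *g.
Position 5: Parevan has a, Febeli has e. Parevan preserves a here (none of its changes turn any other segment into a), so the proto-segment is *a.
Verify the candidate proto-form against each daughter:
Parevan: start from *ganbayut.
  rule 1 (nasal place assimilation): ganbayut → gambayut
  rule 2 (vowel merger): gambayut → gambayot
  rule 3: no change — gambayot
  rule 4 (unconditioned shift): gambayot → kambayot
  ⇒ Parevan kambayot
Febeli: start from *ganbayut.
  rule 1 (vowel merger): ganbayut → genbeyut
  rule 2: no change — genbeyut
  rule 3 (pre-nasal raising): genbeyut → ginbeyut
  ⇒ Febeli ginbeyut
No other proto-form is consistent with every reflex, so the reconstruction is *ganbayut.

*ganbayut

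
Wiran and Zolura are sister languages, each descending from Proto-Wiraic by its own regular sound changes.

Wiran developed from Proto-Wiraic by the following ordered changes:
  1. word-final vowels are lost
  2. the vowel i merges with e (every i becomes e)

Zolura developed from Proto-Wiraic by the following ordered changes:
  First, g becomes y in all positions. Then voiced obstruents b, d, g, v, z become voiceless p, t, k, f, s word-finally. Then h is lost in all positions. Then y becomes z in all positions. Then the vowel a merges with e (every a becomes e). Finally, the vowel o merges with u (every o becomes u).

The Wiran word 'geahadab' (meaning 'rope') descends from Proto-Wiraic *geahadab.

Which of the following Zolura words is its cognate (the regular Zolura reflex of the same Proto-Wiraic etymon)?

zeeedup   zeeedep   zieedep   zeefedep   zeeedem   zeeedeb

Zolura: *geahadab > yeahadab > yeahadap > yeaadap > zeaadap > zeeedep  (by unconditioned shift, final devoicing, h-loss, unconditioned shift, vowel merger)
The other candidates each miss or misapply at least one Zolura change.

zeeedep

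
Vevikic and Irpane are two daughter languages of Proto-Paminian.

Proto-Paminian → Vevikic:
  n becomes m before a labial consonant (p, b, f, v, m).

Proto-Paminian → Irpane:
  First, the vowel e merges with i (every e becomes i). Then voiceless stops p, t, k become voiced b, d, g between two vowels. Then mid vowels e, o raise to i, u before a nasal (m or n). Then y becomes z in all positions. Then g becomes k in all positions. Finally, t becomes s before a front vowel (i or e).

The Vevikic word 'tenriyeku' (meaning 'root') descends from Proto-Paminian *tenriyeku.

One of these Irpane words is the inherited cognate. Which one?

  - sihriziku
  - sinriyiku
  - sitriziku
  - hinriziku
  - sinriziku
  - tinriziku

sinriziku

Irpane: *tenriyeku
  tenriyeku → tinriyiku   [vowel merger]
  tinriyiku → tinriyigu   [intervocalic voicing]
  tinriyigu (rule 3 does not apply)
  tinriyigu → tinrizigu   [unconditioned shift]
  tinrizigu → tinriziku   [unconditioned shift]
  tinriziku → sinriziku   [palatalisation]
  giving Irpane sinriziku.
Only 'sinriziku' matches the regular Irpane development of *tenriyeku.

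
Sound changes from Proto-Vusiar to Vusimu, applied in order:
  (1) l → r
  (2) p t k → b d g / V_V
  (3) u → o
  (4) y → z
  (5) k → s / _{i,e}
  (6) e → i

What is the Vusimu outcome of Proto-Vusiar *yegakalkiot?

zigagarsiot

Vusimu: *yegakalkiot
  yegakalkiot → yegakarkiot   [unconditioned shift]
  yegakarkiot → yegagarkiot   [intervocalic voicing]
  yegagarkiot (rule 3 does not apply)
  yegagarkiot → zegagarkiot   [unconditioned shift]
  zegagarkiot → zegagarsiot   [palatalisation]
  zegagarsiot → zigagarsiot   [vowel merger]
  giving Vusimu zigagarsiot.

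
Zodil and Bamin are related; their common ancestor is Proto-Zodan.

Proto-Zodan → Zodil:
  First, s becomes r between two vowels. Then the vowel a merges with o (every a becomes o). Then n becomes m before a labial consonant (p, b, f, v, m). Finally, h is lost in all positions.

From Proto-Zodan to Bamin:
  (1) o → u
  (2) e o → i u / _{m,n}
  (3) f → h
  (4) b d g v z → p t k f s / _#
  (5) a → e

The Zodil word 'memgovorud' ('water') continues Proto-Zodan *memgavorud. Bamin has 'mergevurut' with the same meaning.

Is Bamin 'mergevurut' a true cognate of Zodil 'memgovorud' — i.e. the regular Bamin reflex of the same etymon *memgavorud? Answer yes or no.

no

Derive the expected Bamin reflex of *memgavorud:
Bamin: *memgavorud
  memgavorud → memgavurud   [vowel merger]
  memgavurud → mimgavurud   [pre-nasal raising]
  mimgavurud (rule 3 does not apply)
  mimgavurud → mimgavurut   [final devoicing]
  mimgavurut → mimgevurut   [vowel merger]
  giving Bamin mimgevurut.
The regular Bamin reflex would be 'mimgevurut', but the attested form is 'mergevurut'. The correspondence is irregular, so they are not cognates (the Bamin form has a different source).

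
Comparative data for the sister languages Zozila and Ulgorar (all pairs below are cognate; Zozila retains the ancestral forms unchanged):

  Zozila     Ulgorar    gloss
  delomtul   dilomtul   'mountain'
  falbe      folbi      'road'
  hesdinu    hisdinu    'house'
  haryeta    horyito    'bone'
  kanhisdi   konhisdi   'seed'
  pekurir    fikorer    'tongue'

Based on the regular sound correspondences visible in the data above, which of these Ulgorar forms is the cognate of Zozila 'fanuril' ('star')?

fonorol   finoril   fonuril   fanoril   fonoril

kanhisdi ~ konhisdi — Zozila a corresponds to Ulgorar o after a consonant, before a nasal.
pekurir ~ fikorer — Zozila u corresponds to Ulgorar o after a consonant, before r.
Applying these to Zozila 'fanuril':
  fanuril → fonuril   (a→o after a consonant, before a nasal)
  fonuril → fonoril   (u→o after a consonant, before r)
So the Ulgorar cognate is 'fonoril'.

fonoril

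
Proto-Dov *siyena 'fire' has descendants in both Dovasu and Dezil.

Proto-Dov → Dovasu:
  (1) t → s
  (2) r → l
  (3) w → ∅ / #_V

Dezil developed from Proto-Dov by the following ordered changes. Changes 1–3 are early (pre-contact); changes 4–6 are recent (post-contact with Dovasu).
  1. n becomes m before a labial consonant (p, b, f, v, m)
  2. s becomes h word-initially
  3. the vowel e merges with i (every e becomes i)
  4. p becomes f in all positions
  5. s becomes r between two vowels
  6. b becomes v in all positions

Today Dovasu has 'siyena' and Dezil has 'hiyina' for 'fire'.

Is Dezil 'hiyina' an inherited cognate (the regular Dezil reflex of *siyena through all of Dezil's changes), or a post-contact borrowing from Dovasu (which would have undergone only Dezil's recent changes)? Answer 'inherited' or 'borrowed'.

inherited

If inherited, *siyena would pass through all of Dezil's changes:
Dezil: *siyena > hiyena > hiyina  (by debuccalisation, vowel merger)
If borrowed from Dovasu 'siyena' after the early changes, it would undergo only the recent ones:
  rule 4 (unconditioned shift): no change (siyena)
  rule 5 (rhotacism): no change (siyena)
  rule 6 (unconditioned shift): no change (siyena)
  ⇒ as a loan: siyena
Dezil 'hiyina' matches the inherited outcome exactly, so it is an inherited cognate, not a loan.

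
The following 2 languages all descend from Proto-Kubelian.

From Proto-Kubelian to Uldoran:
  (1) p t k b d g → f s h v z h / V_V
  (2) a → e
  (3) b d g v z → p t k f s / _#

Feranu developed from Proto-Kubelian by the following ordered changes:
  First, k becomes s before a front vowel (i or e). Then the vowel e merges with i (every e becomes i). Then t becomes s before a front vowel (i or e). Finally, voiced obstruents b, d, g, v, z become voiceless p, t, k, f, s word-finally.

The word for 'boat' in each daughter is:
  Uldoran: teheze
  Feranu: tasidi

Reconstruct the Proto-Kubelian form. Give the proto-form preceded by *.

Position 4: Uldoran has e, Feranu has i. Taking the neighbouring segments as reconstructed: Uldoran e could go back to *a or *e; Feranu i could go back to *e or *i — the one source consistent with every daughter is *e.
Position 3: Uldoran has h, Feranu has s. Taking the neighbouring segments as reconstructed: Uldoran h could go back to *k or *g or *h; Feranu s could go back to *t or *k or *s — the one source consistent with every daughter is *k.
Continuing position by position gives *takede; check it forward:
Uldoran: *takede
  takede → taheze   [intervocalic lenition]
  taheze → teheze   [vowel merger]
  teheze (rule 3 does not apply)
  giving Uldoran teheze.
Feranu: *takede > tasede > tasidi  (by palatalisation, vowel merger)
*takede is the unique common source.

*takede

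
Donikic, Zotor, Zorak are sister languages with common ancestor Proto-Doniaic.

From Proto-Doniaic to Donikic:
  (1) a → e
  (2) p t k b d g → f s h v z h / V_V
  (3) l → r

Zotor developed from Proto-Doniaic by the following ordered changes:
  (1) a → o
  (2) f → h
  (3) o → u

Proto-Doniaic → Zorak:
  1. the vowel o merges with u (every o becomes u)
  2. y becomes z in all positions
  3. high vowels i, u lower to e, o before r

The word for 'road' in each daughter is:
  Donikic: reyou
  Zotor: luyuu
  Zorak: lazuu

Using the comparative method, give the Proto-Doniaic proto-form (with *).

Position 3: Donikic has y, Zotor has y, Zorak has z. Donikic preserves y here (none of its changes turn any other segment into y), so the proto-segment is *y.
Position 1: Donikic has r, Zotor has l, Zorak has l. Zotor preserves l here (none of its changes turn any other segment into l), so the proto-segment is *l.
Verify the candidate proto-form against each daughter:
Donikic: start from *layou.
  rule 1 (vowel merger): layou → leyou
  rule 2: no change — leyou
  rule 3 (unconditioned shift): leyou → reyou
  ⇒ Donikic reyou
Zotor: *layou
  layou → loyou   [vowel merger]
  loyou (rule 2 does not apply)
  loyou → luyuu   [vowel merger]
  giving Zotor luyuu.
Zorak: start from *layou.
  rule 1 (vowel merger): layou → layuu
  rule 2 (unconditioned shift): layuu → lazuu
  rule 3: no change — lazuu
  ⇒ Zorak lazuu
No other proto-form is consistent with every reflex, so the reconstruction is *layou.

*layou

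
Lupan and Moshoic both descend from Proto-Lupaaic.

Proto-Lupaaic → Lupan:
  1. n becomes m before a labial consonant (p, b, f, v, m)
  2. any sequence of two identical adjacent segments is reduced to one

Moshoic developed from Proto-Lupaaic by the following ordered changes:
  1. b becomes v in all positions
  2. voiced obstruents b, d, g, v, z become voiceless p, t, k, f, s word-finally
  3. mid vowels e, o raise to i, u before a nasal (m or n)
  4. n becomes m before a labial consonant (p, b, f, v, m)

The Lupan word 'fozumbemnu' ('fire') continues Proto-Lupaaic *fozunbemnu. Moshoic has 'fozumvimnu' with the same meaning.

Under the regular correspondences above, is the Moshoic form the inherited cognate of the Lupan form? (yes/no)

Derive the expected Moshoic reflex of *fozunbemnu:
Moshoic: *fozunbemnu
  fozunbemnu → fozunvemnu   [unconditioned shift]
  fozunvemnu (rule 2 does not apply)
  fozunvemnu → fozunvimnu   [pre-nasal raising]
  fozunvimnu → fozumvimnu   [nasal place assimilation]
  giving Moshoic fozumvimnu.
Moshoic 'fozumvimnu' matches the regular reflex exactly, so the pair is cognate.

yes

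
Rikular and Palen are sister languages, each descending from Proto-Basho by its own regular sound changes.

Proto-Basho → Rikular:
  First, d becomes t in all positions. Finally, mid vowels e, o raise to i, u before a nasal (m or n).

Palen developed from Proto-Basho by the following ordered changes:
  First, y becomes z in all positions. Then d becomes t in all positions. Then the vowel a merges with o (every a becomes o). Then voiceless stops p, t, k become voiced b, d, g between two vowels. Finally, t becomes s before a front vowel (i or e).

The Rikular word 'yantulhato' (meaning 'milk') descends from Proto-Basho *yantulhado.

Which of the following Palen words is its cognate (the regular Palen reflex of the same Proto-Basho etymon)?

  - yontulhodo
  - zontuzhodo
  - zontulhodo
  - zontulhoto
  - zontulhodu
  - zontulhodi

zontulhodo

Palen: *yantulhado > zantulhado > zantulhato > zontulhoto > zontulhodo  (by unconditioned shift, unconditioned shift, vowel merger, intervocalic voicing)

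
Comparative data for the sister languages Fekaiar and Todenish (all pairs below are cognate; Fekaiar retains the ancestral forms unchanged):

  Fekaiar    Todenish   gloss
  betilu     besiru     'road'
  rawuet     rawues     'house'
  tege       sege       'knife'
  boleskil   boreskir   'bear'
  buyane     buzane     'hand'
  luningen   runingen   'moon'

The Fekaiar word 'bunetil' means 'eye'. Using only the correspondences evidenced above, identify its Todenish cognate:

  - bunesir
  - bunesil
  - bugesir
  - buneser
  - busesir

bunesir

betilu ~ besiru — Fekaiar t corresponds to Todenish s between vowels (before a front vowel).
boleskil ~ boreskir — Fekaiar l corresponds to Todenish r word-finally.
Applying these to Fekaiar 'bunetil':
  bunetil → bunesil   (t→s between vowels (before a front vowel))
  bunesil → bunesir   (l→r word-finally)
So the Todenish cognate is 'bunesir'.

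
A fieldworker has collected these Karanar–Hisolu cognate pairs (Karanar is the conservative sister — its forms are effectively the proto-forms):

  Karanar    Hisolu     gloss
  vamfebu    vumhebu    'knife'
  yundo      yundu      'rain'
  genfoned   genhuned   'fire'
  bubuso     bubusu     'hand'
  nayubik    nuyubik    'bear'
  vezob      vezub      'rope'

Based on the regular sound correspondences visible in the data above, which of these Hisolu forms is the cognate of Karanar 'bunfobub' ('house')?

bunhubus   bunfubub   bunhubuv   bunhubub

genfoned ~ genhuned — Karanar f corresponds to Hisolu h after a consonant, before a back vowel.
vezob ~ vezub — Karanar o corresponds to Hisolu u after a consonant, before a labial obstruent.
Applying these to Karanar 'bunfobub':
  bunfobub → bunhobub   (f→h after a consonant, before a back vowel)
  bunhobub → bunhubub   (o→u after a consonant, before a labial obstruent)
So the Hisolu cognate is 'bunhubub'.

bunhubub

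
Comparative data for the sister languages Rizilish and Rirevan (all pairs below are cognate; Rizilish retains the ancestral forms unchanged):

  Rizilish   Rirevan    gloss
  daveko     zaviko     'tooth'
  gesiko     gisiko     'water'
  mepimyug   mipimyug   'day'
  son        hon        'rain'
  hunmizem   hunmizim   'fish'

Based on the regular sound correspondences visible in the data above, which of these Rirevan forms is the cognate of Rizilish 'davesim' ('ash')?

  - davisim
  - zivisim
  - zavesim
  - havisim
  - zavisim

daveko ~ zaviko — Rizilish d corresponds to Rirevan z word-initially before a back vowel.
daveko ~ zaviko, gesiko ~ gisiko — Rizilish e corresponds to Rirevan i after a consonant, before a consonant other than r, m, n, p, b, f, v.
Applying these to Rizilish 'davesim':
  davesim → zavesim   (d→z word-initially before a back vowel)
  zavesim → zavisim   (e→i after a consonant, before a consonant other than r, m, n, p, b, f, v)
So the Rirevan cognate is 'zavisim'.

zavisim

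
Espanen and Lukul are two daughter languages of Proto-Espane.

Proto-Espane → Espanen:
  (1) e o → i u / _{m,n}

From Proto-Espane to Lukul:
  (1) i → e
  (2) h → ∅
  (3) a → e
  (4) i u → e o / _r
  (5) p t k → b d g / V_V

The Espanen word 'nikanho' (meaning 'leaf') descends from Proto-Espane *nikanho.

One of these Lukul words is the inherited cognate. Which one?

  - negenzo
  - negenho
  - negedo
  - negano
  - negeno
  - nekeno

negeno

Lukul: *nikanho
  nikanho → nekanho   [vowel merger]
  nekanho → nekano   [h-loss]
  nekano → nekeno   [vowel merger]
  nekeno (rule 4 does not apply)
  nekeno → negeno   [intervocalic voicing]
  giving Lukul negeno.
The other candidates each miss or misapply at least one Lukul change.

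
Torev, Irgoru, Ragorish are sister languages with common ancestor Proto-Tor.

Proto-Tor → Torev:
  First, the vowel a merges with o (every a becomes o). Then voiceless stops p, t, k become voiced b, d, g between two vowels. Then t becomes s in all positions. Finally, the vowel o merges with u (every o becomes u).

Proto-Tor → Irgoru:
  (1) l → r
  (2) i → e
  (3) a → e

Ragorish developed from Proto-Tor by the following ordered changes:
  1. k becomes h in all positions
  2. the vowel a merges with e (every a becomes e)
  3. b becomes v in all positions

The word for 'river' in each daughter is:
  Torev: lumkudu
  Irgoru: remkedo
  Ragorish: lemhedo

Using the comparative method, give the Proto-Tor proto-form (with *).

Position 5: Torev has u, Irgoru has e, Ragorish has e. Taking the neighbouring segments as reconstructed: Torev u could go back to *a or *o or *u; Irgoru e could go back to *a or *e or *i; Ragorish e could go back to *a or *e — the one source consistent with every daughter is *a.
Position 4: Torev has k, Irgoru has k, Ragorish has h. Torev preserves k here (none of its changes turn any other segment into k), so the proto-segment is *k.
Continuing position by position gives *lamkado; check it forward:
Torev: *lamkado
  lamkado → lomkodo   [vowel merger]
  lomkodo (rule 2 does not apply)
  lomkodo (rule 3 does not apply)
  lomkodo → lumkudu   [vowel merger]
  giving Torev lumkudu.
Irgoru: *lamkado
  lamkado → ramkado   [unconditioned shift]
  ramkado (rule 2 does not apply)
  ramkado → remkedo   [vowel merger]
  giving Irgoru remkedo.
Ragorish: *lamkado
  lamkado → lamhado   [unconditioned shift]
  lamhado → lemhedo   [vowel merger]
  lemhedo (rule 3 does not apply)
  giving Ragorish lemhedo.
*lamkado is the unique common source.

*lamkado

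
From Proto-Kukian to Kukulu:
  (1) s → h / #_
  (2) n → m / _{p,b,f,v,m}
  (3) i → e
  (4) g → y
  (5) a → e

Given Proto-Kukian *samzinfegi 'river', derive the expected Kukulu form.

hemzemfeye

Kukulu: *samzinfegi > hamzinfegi > hamzimfegi > hamzemfege > hamzemfeye > hemzemfeye  (by debuccalisation, nasal place assimilation, vowel merger, unconditioned shift, vowel merger)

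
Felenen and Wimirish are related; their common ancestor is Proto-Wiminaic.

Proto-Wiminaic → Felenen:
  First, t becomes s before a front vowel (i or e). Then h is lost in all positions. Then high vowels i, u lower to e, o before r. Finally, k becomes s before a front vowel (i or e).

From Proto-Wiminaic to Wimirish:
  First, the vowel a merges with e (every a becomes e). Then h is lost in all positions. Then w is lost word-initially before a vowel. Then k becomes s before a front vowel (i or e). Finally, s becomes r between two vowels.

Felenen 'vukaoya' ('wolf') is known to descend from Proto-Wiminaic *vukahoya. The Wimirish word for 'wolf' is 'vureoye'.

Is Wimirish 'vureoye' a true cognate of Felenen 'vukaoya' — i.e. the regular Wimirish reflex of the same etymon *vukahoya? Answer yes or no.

Derive the expected Wimirish reflex of *vukahoya:
Wimirish: start from *vukahoya.
  rule 1 (vowel merger): vukahoya → vukehoye
  rule 2 (h-loss): vukehoye → vukeoye
  rule 3: no change — vukeoye
  rule 4 (palatalisation): vukeoye → vuseoye
  rule 5 (rhotacism): vuseoye → vureoye
  ⇒ Wimirish vureoye
Wimirish 'vureoye' matches the regular reflex exactly, so the pair is cognate.

yes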